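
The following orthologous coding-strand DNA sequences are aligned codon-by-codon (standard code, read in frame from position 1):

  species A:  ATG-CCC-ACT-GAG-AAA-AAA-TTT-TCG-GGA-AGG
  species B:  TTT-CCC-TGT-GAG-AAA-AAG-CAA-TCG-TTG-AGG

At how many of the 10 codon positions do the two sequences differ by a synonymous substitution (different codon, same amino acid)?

Codon 1: ATG Met / TTT Phe — nonsynonymous.
Codon 2: CCC Pro / CCC Pro — identical.
Codon 3: ACT Thr / TGT Cys — nonsynonymous.
Codon 4: GAG Glu / GAG Glu — identical.
Codon 5: AAA Lys / AAA Lys — identical.
Codon 6: AAA Lys / AAG Lys — synonymous.
Codon 7: TTT Phe / CAA Gln — nonsynonymous.
Codon 8: TCG Ser / TCG Ser — identical.
Codon 9: GGA Gly / TTG Leu — nonsynonymous.
Codon 10: AGG Arg / AGG Arg — identical.
Synonymous differences: 1.

1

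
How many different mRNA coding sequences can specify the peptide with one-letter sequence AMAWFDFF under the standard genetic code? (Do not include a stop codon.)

Ala: 4 codons.
Met: 1 codon.
Ala: 4 codons.
Trp: 1 codon.
Phe: 2 codons.
Asp: 2 codons.
Phe: 2 codons.
Phe: 2 codons.
4 × 1 × 4 × 1 × 2 × 2 × 2 × 2 = 256.

256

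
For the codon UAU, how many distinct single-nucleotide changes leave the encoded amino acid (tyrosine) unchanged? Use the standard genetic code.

Position 1: none → 0 synonymous.
Position 2: none → 0 synonymous.
Position 3: UAC → 1 synonymous.
Total: 0 + 0 + 1 = 1.

1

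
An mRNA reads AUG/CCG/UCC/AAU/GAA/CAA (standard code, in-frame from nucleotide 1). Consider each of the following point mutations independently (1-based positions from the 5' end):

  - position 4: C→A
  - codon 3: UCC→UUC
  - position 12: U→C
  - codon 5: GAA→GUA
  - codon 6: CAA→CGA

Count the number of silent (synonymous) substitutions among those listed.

1

Codon 2: CCG (Pro) → ACG (Thr) — missense.
Codon 3: UCC (Ser) → UUC (Phe) — missense.
Codon 4: AAU (Asn) → AAC (Asn) — synonymous.
Codon 5: GAA (Glu) → GUA (Val) — missense.
Codon 6: CAA (Gln) → CGA (Arg) — missense.
Synonymous: 1 of 5.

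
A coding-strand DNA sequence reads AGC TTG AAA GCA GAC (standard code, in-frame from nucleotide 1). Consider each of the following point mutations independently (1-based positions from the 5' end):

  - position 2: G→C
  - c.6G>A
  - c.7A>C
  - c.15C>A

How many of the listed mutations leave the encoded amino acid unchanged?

1

Codon 1: AGC (Ser) → ACC (Thr) — missense.
Codon 2: TTG (Leu) → TTA (Leu) — synonymous.
Codon 3: AAA (Lys) → CAA (Gln) — missense.
Codon 5: GAC (Asp) → GAA (Glu) — missense.
Synonymous: 1 of 4.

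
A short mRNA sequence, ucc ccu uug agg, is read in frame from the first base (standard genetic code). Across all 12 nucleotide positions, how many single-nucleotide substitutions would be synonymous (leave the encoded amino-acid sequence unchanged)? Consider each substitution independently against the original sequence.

Codon 1 (UCC, Ser): 3 synonymous substitutions.
Codon 2 (CCU, Pro): 3 synonymous substitutions.
Codon 3 (UUG, Leu): 2 synonymous substitutions.
Codon 4 (AGG, Arg): 2 synonymous substitutions.
Total: 3 + 3 + 2 + 2 = 10.

10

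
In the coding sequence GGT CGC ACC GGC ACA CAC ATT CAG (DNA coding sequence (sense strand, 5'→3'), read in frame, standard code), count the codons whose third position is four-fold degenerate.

5

Codon 1 GGT (Gly): third position 4-fold.
Codon 2 CGC (Arg): third position 4-fold.
Codon 3 ACC (Thr): third position 4-fold.
Codon 4 GGC (Gly): third position 4-fold.
Codon 5 ACA (Thr): third position 4-fold.
Codon 6 CAC (His): third position 2-fold.
Codon 7 ATT (Ile): third position 3-fold.
Codon 8 CAG (Gln): third position 2-fold.
Four-fold degenerate third positions: 5.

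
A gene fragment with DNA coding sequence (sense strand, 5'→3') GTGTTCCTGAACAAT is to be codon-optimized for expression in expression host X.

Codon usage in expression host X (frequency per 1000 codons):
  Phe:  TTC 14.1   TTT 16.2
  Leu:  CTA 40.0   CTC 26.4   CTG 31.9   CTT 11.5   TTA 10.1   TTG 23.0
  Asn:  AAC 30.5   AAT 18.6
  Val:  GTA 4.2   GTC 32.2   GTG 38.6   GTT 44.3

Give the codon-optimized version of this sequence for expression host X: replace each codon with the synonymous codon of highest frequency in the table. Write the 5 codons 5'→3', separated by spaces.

Codon 1 (Val): best is GTT at 44.3.
Codon 2 (Phe): best is TTT at 16.2.
Codon 3 (Leu): best is CTA at 40.0.
Codon 4 (Asn): best is AAC at 30.5.
Codon 5 (Asn): best is AAC at 30.5.

GTT TTT CTA AAC AAC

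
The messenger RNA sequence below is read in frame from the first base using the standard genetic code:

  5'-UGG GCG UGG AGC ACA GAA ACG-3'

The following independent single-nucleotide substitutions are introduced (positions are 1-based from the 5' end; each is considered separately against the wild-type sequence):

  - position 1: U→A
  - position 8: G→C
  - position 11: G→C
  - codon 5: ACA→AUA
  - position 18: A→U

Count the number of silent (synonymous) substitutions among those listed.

Codon 1: UGG (Trp) → AGG (Arg) — missense.
Codon 3: UGG (Trp) → UCG (Ser) — missense.
Codon 4: AGC (Ser) → ACC (Thr) — missense.
Codon 5: ACA (Thr) → AUA (Ile) — missense.
Codon 6: GAA (Glu) → GAU (Asp) — missense.
Synonymous: 0 of 5.

0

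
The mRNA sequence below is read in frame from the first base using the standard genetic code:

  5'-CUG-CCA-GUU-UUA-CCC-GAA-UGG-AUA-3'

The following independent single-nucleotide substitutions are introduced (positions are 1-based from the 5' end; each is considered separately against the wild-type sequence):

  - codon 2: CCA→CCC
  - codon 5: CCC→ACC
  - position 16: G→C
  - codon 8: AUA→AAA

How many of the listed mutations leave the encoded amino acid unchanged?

1

Codon 2: CCA (Pro) → CCC (Pro) — synonymous.
Codon 5: CCC (Pro) → ACC (Thr) — missense.
Codon 6: GAA (Glu) → CAA (Gln) — missense.
Codon 8: AUA (Ile) → AAA (Lys) — missense.
Synonymous: 1 of 4.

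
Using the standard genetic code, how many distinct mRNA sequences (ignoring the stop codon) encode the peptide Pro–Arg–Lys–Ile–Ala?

576

Pro: 4 codons.
Arg: 6 codons.
Lys: 2 codons.
Ile: 3 codons.
Ala: 4 codons.
4 × 6 × 2 × 3 × 4 = 576.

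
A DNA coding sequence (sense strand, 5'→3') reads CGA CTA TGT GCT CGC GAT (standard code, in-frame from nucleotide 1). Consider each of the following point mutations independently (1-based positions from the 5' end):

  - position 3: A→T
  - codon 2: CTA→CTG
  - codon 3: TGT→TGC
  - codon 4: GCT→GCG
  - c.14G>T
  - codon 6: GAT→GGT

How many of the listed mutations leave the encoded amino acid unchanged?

Codon 1: CGA (Arg) → CGT (Arg) — synonymous.
Codon 2: CTA (Leu) → CTG (Leu) — synonymous.
Codon 3: TGT (Cys) → TGC (Cys) — synonymous.
Codon 4: GCT (Ala) → GCG (Ala) — synonymous.
Codon 5: CGC (Arg) → CTC (Leu) — missense.
Codon 6: GAT (Asp) → GGT (Gly) — missense.
Synonymous: 4 of 6.

4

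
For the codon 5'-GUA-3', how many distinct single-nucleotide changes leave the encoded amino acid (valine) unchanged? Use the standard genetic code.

Position 1: none → 0 synonymous.
Position 2: none → 0 synonymous.
Position 3: GUU, GUC, GUG → 3 synonymous.
Total: 0 + 0 + 3 = 3.

3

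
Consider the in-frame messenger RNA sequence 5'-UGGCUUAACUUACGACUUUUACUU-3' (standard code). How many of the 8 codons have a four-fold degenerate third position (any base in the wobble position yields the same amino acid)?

Codon 1 UGG (Trp): third position 1-fold.
Codon 2 CUU (Leu): third position 4-fold.
Codon 3 AAC (Asn): third position 2-fold.
Codon 4 UUA (Leu): third position 2-fold.
Codon 5 CGA (Arg): third position 4-fold.
Codon 6 CUU (Leu): third position 4-fold.
Codon 7 UUA (Leu): third position 2-fold.
Codon 8 CUU (Leu): third position 4-fold.
Four-fold degenerate third positions: 4.

4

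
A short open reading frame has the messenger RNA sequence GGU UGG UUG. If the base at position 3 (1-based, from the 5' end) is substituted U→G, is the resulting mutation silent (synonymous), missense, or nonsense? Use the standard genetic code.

silent

Position 3 falls in codon 1: GGU → Gly.
After the substitution the codon is GGG → Gly.
Both encode Gly, so the change is synonymous.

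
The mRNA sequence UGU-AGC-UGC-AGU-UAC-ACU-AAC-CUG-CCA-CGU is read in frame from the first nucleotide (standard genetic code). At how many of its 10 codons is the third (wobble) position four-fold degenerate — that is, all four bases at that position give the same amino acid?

4

Codon 1 UGU (Cys): third position 2-fold.
Codon 2 AGC (Ser): third position 2-fold.
Codon 3 UGC (Cys): third position 2-fold.
Codon 4 AGU (Ser): third position 2-fold.
Codon 5 UAC (Tyr): third position 2-fold.
Codon 6 ACU (Thr): third position 4-fold.
Codon 7 AAC (Asn): third position 2-fold.
Codon 8 CUG (Leu): third position 4-fold.
Codon 9 CCA (Pro): third position 4-fold.
Codon 10 CGU (Arg): third position 4-fold.
Four-fold degenerate third positions: 4.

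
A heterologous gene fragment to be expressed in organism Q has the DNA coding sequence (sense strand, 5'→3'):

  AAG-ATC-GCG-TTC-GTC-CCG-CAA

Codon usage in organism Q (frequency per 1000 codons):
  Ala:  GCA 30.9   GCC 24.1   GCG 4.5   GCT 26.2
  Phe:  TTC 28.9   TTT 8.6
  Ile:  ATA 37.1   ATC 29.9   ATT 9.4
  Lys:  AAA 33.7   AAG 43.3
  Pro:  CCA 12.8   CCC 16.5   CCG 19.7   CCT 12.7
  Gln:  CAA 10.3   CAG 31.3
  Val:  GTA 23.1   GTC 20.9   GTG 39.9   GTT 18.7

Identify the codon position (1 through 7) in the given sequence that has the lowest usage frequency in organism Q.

3

Codon 1 AAG (Lys): 43.3 per 1000.
Codon 2 ATC (Ile): 29.9 per 1000.
Codon 3 GCG (Ala): 4.5 per 1000.
Codon 4 TTC (Phe): 28.9 per 1000.
Codon 5 GTC (Val): 20.9 per 1000.
Codon 6 CCG (Pro): 19.7 per 1000.
Codon 7 CAA (Gln): 10.3 per 1000.
Lowest frequency is 4.5 at codon 3.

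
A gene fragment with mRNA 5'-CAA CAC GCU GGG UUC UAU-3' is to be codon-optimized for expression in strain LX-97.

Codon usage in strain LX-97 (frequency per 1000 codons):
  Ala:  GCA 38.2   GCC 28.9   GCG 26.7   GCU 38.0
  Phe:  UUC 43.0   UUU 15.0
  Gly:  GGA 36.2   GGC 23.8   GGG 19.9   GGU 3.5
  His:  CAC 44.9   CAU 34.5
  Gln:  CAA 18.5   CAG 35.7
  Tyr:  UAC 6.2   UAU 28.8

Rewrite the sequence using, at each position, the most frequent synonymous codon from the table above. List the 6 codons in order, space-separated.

CAG CAC GCA GGA UUC UAU

Codon 1 (Gln): best is CAG at 35.7.
Codon 2 (His): best is CAC at 44.9.
Codon 3 (Ala): best is GCA at 38.2.
Codon 4 (Gly): best is GGA at 36.2.
Codon 5 (Phe): best is UUC at 43.0.
Codon 6 (Tyr): best is UAU at 28.8.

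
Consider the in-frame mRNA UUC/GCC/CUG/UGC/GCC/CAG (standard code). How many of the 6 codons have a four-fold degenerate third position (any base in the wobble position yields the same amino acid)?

3

Codon 1 UUC (Phe): third position 2-fold.
Codon 2 GCC (Ala): third position 4-fold.
Codon 3 CUG (Leu): third position 4-fold.
Codon 4 UGC (Cys): third position 2-fold.
Codon 5 GCC (Ala): third position 4-fold.
Codon 6 CAG (Gln): third position 2-fold.
Four-fold degenerate third positions: 3.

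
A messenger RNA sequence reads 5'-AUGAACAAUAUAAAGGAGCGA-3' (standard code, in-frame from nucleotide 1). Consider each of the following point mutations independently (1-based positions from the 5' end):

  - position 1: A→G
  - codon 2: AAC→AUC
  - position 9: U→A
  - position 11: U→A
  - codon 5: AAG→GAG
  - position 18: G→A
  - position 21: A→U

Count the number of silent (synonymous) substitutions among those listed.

2

Codon 1: AUG (Met) → GUG (Val) — missense.
Codon 2: AAC (Asn) → AUC (Ile) — missense.
Codon 3: AAU (Asn) → AAA (Lys) — missense.
Codon 4: AUA (Ile) → AAA (Lys) — missense.
Codon 5: AAG (Lys) → GAG (Glu) — missense.
Codon 6: GAG (Glu) → GAA (Glu) — synonymous.
Codon 7: CGA (Arg) → CGU (Arg) — synonymous.
Synonymous: 2 of 7.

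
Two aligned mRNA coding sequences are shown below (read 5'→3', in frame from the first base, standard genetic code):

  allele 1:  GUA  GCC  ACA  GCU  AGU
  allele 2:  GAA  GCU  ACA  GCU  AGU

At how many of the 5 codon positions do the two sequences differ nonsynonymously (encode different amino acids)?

Codon 1: GUA Val / GAA Glu — nonsynonymous.
Codon 2: GCC Ala / GCU Ala — synonymous.
Codon 3: ACA Thr / ACA Thr — identical.
Codon 4: GCU Ala / GCU Ala — identical.
Codon 5: AGU Ser / AGU Ser — identical.
Nonsynonymous differences: 1.

1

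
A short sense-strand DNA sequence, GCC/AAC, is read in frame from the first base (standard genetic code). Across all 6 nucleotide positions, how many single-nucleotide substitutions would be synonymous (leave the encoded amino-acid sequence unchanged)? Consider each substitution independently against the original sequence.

Codon 1 (GCC, Ala): 3 synonymous substitutions.
Codon 2 (AAC, Asn): 1 synonymous substitution.
Total: 3 + 1 = 4.

4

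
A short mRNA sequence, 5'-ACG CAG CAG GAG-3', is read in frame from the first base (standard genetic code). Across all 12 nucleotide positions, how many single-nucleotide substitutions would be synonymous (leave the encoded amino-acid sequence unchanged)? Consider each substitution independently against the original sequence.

6

Codon 1 (ACG, Thr): 3 synonymous substitutions.
Codon 2 (CAG, Gln): 1 synonymous substitution.
Codon 3 (CAG, Gln): 1 synonymous substitution.
Codon 4 (GAG, Glu): 1 synonymous substitution.
Total: 3 + 1 + 1 + 1 = 6.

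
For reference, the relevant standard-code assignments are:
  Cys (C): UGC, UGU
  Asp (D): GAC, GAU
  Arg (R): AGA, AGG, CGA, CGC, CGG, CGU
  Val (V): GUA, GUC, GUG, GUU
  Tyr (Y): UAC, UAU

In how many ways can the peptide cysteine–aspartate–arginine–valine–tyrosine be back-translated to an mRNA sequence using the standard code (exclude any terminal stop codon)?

192

Cys: 2 codons.
Asp: 2 codons.
Arg: 6 codons.
Val: 4 codons.
Tyr: 2 codons.
2 × 2 × 6 × 4 × 2 = 192.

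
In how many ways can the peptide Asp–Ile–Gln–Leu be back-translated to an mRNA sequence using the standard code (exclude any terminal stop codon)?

72

Asp: 2 codons.
Ile: 3 codons.
Gln: 2 codons.
Leu: 6 codons.
2 × 3 × 2 × 6 = 72.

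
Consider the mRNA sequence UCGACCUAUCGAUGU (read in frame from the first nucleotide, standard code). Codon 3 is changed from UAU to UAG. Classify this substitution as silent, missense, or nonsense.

nonsense

Position 9 falls in codon 3: UAU → Tyr.
After the substitution the codon is UAG → Stop.
The new codon is a stop codon, so this is a nonsense mutation.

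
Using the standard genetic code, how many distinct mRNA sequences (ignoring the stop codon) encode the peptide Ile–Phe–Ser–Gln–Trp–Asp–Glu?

Ile: 3 codons.
Phe: 2 codons.
Ser: 6 codons.
Gln: 2 codons.
Trp: 1 codon.
Asp: 2 codons.
Glu: 2 codons.
3 × 2 × 6 × 2 × 1 × 2 × 2 = 288.

288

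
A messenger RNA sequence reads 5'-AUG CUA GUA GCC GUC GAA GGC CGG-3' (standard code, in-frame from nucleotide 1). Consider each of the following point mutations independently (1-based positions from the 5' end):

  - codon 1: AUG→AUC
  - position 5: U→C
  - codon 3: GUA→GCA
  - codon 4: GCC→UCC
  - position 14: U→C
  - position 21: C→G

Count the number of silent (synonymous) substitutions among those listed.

1

Codon 1: AUG (Met) → AUC (Ile) — missense.
Codon 2: CUA (Leu) → CCA (Pro) — missense.
Codon 3: GUA (Val) → GCA (Ala) — missense.
Codon 4: GCC (Ala) → UCC (Ser) — missense.
Codon 5: GUC (Val) → GCC (Ala) — missense.
Codon 7: GGC (Gly) → GGG (Gly) — synonymous.
Synonymous: 1 of 6.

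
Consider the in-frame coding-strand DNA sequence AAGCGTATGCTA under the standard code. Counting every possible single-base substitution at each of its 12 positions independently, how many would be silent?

8

Codon 1 (AAG, Lys): 1 synonymous substitution.
Codon 2 (CGT, Arg): 3 synonymous substitutions.
Codon 3 (ATG, Met): 0 synonymous substitutions.
Codon 4 (CTA, Leu): 4 synonymous substitutions.
Total: 1 + 3 + 0 + 4 = 8.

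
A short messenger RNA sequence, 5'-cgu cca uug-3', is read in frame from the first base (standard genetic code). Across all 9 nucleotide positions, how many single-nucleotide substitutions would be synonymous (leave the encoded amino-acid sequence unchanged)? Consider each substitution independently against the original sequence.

8

Codon 1 (CGU, Arg): 3 synonymous substitutions.
Codon 2 (CCA, Pro): 3 synonymous substitutions.
Codon 3 (UUG, Leu): 2 synonymous substitutions.
Total: 3 + 3 + 2 = 8.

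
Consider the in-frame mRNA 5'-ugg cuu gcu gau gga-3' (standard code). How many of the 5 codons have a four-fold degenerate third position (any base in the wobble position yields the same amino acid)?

3

Codon 1 UGG (Trp): third position 1-fold.
Codon 2 CUU (Leu): third position 4-fold.
Codon 3 GCU (Ala): third position 4-fold.
Codon 4 GAU (Asp): third position 2-fold.
Codon 5 GGA (Gly): third position 4-fold.
Four-fold degenerate third positions: 3.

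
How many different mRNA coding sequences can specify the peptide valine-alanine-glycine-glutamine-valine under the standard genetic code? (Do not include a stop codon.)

Val: 4 codons.
Ala: 4 codons.
Gly: 4 codons.
Gln: 2 codons.
Val: 4 codons.
4 × 4 × 4 × 2 × 4 = 512.

512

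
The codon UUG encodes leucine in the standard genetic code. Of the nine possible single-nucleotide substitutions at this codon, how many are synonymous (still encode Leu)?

Position 1: CUG → 1 synonymous.
Position 2: none → 0 synonymous.
Position 3: UUA → 1 synonymous.
Total: 1 + 0 + 1 = 2.

2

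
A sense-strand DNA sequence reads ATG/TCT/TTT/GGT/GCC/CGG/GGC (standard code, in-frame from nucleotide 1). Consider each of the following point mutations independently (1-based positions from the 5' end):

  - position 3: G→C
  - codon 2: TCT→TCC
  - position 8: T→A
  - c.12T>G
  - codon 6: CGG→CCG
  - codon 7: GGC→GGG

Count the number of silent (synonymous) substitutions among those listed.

Codon 1: ATG (Met) → ATC (Ile) — missense.
Codon 2: TCT (Ser) → TCC (Ser) — synonymous.
Codon 3: TTT (Phe) → TAT (Tyr) — missense.
Codon 4: GGT (Gly) → GGG (Gly) — synonymous.
Codon 6: CGG (Arg) → CCG (Pro) — missense.
Codon 7: GGC (Gly) → GGG (Gly) — synonymous.
Synonymous: 3 of 6.

3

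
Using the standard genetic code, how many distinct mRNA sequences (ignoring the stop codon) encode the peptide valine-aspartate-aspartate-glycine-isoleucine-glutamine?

Val: 4 codons.
Asp: 2 codons.
Asp: 2 codons.
Gly: 4 codons.
Ile: 3 codons.
Gln: 2 codons.
4 × 2 × 2 × 4 × 3 × 2 = 384.

384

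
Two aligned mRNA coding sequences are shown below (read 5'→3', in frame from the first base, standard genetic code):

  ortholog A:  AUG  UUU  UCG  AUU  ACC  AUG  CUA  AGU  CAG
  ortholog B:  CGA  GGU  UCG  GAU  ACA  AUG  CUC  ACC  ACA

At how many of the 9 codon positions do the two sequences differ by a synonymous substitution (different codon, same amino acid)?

2

Codon 1: AUG Met / CGA Arg — nonsynonymous.
Codon 2: UUU Phe / GGU Gly — nonsynonymous.
Codon 3: UCG Ser / UCG Ser — identical.
Codon 4: AUU Ile / GAU Asp — nonsynonymous.
Codon 5: ACC Thr / ACA Thr — synonymous.
Codon 6: AUG Met / AUG Met — identical.
Codon 7: CUA Leu / CUC Leu — synonymous.
Codon 8: AGU Ser / ACC Thr — nonsynonymous.
Codon 9: CAG Gln / ACA Thr — nonsynonymous.
Synonymous differences: 2.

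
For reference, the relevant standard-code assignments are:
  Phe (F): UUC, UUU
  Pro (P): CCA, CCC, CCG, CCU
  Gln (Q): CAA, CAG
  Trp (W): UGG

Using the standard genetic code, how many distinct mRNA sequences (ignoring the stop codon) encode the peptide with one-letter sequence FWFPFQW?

64

Phe: 2 codons.
Trp: 1 codon.
Phe: 2 codons.
Pro: 4 codons.
Phe: 2 codons.
Gln: 2 codons.
Trp: 1 codon.
2 × 1 × 2 × 4 × 2 × 2 × 1 = 64.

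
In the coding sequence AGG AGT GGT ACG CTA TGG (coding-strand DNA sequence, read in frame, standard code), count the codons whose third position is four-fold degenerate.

3

Codon 1 AGG (Arg): third position 2-fold.
Codon 2 AGT (Ser): third position 2-fold.
Codon 3 GGT (Gly): third position 4-fold.
Codon 4 ACG (Thr): third position 4-fold.
Codon 5 CTA (Leu): third position 4-fold.
Codon 6 TGG (Trp): third position 1-fold.
Four-fold degenerate third positions: 3.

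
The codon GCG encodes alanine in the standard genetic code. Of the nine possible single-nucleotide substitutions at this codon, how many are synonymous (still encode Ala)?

Position 1: none → 0 synonymous.
Position 2: none → 0 synonymous.
Position 3: GCT, GCC, GCA → 3 synonymous.
Total: 0 + 0 + 3 = 3.

3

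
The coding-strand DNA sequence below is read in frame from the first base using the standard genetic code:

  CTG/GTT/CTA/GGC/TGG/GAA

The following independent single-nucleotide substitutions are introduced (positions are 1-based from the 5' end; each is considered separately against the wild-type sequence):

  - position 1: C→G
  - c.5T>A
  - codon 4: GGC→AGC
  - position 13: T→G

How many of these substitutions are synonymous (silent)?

Codon 1: CTG (Leu) → GTG (Val) — missense.
Codon 2: GTT (Val) → GAT (Asp) — missense.
Codon 4: GGC (Gly) → AGC (Ser) — missense.
Codon 5: TGG (Trp) → GGG (Gly) — missense.
Synonymous: 0 of 4.

0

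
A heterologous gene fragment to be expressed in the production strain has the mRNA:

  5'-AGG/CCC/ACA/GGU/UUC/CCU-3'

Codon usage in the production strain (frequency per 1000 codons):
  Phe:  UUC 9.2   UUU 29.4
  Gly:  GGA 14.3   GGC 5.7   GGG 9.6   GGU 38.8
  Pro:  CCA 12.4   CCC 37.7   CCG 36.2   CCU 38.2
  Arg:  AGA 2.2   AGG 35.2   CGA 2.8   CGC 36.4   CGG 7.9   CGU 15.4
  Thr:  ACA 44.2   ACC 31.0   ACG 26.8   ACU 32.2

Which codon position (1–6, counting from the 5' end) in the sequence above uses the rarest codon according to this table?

5

Codon 1 AGG (Arg): 35.2 per 1000.
Codon 2 CCC (Pro): 37.7 per 1000.
Codon 3 ACA (Thr): 44.2 per 1000.
Codon 4 GGU (Gly): 38.8 per 1000.
Codon 5 UUC (Phe): 9.2 per 1000.
Codon 6 CCU (Pro): 38.2 per 1000.
Lowest frequency is 9.2 at codon 5.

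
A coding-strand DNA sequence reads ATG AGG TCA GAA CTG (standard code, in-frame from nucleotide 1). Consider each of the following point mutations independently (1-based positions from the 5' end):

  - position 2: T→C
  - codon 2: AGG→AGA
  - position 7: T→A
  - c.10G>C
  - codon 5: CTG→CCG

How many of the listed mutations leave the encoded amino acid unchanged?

1

Codon 1: ATG (Met) → ACG (Thr) — missense.
Codon 2: AGG (Arg) → AGA (Arg) — synonymous.
Codon 3: TCA (Ser) → ACA (Thr) — missense.
Codon 4: GAA (Glu) → CAA (Gln) — missense.
Codon 5: CTG (Leu) → CCG (Pro) — missense.
Synonymous: 1 of 5.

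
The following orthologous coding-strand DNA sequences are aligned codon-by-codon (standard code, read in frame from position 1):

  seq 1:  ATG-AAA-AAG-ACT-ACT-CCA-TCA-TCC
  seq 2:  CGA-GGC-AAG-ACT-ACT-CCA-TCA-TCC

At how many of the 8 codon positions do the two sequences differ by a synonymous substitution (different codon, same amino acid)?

0

Codon 1: ATG Met / CGA Arg — nonsynonymous.
Codon 2: AAA Lys / GGC Gly — nonsynonymous.
Codon 3: AAG Lys / AAG Lys — identical.
Codon 4: ACT Thr / ACT Thr — identical.
Codon 5: ACT Thr / ACT Thr — identical.
Codon 6: CCA Pro / CCA Pro — identical.
Codon 7: TCA Ser / TCA Ser — identical.
Codon 8: TCC Ser / TCC Ser — identical.
Synonymous differences: 0.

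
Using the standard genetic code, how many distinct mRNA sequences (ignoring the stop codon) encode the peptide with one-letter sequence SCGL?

Ser: 6 codons.
Cys: 2 codons.
Gly: 4 codons.
Leu: 6 codons.
6 × 2 × 4 × 6 = 288.

288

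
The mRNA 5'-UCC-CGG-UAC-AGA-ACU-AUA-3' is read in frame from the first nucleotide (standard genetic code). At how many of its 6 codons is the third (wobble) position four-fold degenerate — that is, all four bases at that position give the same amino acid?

Codon 1 UCC (Ser): third position 4-fold.
Codon 2 CGG (Arg): third position 4-fold.
Codon 3 UAC (Tyr): third position 2-fold.
Codon 4 AGA (Arg): third position 2-fold.
Codon 5 ACU (Thr): third position 4-fold.
Codon 6 AUA (Ile): third position 3-fold.
Four-fold degenerate third positions: 3.

3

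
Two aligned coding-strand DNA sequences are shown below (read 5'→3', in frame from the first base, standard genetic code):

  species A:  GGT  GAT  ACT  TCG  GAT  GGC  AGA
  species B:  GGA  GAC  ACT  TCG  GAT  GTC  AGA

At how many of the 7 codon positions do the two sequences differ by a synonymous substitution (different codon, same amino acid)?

Codon 1: GGT Gly / GGA Gly — synonymous.
Codon 2: GAT Asp / GAC Asp — synonymous.
Codon 3: ACT Thr / ACT Thr — identical.
Codon 4: TCG Ser / TCG Ser — identical.
Codon 5: GAT Asp / GAT Asp — identical.
Codon 6: GGC Gly / GTC Val — nonsynonymous.
Codon 7: AGA Arg / AGA Arg — identical.
Synonymous differences: 2.

2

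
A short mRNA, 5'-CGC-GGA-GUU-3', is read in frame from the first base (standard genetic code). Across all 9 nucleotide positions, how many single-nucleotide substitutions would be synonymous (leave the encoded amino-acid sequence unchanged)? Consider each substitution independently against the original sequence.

Codon 1 (CGC, Arg): 3 synonymous substitutions.
Codon 2 (GGA, Gly): 3 synonymous substitutions.
Codon 3 (GUU, Val): 3 synonymous substitutions.
Total: 3 + 3 + 3 = 9.

9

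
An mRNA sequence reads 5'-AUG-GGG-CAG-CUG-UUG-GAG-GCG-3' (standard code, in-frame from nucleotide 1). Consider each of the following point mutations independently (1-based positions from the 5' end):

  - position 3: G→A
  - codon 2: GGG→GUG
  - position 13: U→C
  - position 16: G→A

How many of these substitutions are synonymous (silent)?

1

Codon 1: AUG (Met) → AUA (Ile) — missense.
Codon 2: GGG (Gly) → GUG (Val) — missense.
Codon 5: UUG (Leu) → CUG (Leu) — synonymous.
Codon 6: GAG (Glu) → AAG (Lys) — missense.
Synonymous: 1 of 4.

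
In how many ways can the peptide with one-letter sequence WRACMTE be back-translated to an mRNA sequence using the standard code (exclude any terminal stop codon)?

Trp: 1 codon.
Arg: 6 codons.
Ala: 4 codons.
Cys: 2 codons.
Met: 1 codon.
Thr: 4 codons.
Glu: 2 codons.
1 × 6 × 4 × 2 × 1 × 4 × 2 = 384.

384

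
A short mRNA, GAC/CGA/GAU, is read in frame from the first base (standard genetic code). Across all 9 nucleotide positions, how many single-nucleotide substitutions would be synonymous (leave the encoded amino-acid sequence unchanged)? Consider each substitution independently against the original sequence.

Codon 1 (GAC, Asp): 1 synonymous substitution.
Codon 2 (CGA, Arg): 4 synonymous substitutions.
Codon 3 (GAU, Asp): 1 synonymous substitution.
Total: 1 + 4 + 1 = 6.

6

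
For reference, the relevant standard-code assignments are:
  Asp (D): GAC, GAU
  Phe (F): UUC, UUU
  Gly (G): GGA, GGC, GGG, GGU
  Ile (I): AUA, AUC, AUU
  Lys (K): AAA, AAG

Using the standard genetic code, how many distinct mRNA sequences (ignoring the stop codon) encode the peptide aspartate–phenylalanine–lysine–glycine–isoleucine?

Asp: 2 codons.
Phe: 2 codons.
Lys: 2 codons.
Gly: 4 codons.
Ile: 3 codons.
2 × 2 × 2 × 4 × 3 = 96.

96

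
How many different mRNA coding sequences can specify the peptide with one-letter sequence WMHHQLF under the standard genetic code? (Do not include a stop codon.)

96

Trp: 1 codon.
Met: 1 codon.
His: 2 codons.
His: 2 codons.
Gln: 2 codons.
Leu: 6 codons.
Phe: 2 codons.
1 × 1 × 2 × 2 × 2 × 6 × 2 = 96.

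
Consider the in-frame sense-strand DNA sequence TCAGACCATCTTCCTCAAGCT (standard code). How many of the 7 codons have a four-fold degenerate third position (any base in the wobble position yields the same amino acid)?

4

Codon 1 TCA (Ser): third position 4-fold.
Codon 2 GAC (Asp): third position 2-fold.
Codon 3 CAT (His): third position 2-fold.
Codon 4 CTT (Leu): third position 4-fold.
Codon 5 CCT (Pro): third position 4-fold.
Codon 6 CAA (Gln): third position 2-fold.
Codon 7 GCT (Ala): third position 4-fold.
Four-fold degenerate third positions: 4.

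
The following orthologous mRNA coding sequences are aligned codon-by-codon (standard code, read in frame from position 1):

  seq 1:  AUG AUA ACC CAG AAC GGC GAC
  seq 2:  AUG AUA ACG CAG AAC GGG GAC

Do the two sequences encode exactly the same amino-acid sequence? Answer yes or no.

Codon 1: AUG Met / AUG Met — identical.
Codon 2: AUA Ile / AUA Ile — identical.
Codon 3: ACC Thr / ACG Thr — synonymous.
Codon 4: CAG Gln / CAG Gln — identical.
Codon 5: AAC Asn / AAC Asn — identical.
Codon 6: GGC Gly / GGG Gly — synonymous.
Codon 7: GAC Asp / GAC Asp — identical.
Nonsynonymous differences: 0 → same protein.

yes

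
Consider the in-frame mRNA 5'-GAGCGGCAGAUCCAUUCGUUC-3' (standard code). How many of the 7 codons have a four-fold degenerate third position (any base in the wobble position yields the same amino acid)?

2

Codon 1 GAG (Glu): third position 2-fold.
Codon 2 CGG (Arg): third position 4-fold.
Codon 3 CAG (Gln): third position 2-fold.
Codon 4 AUC (Ile): third position 3-fold.
Codon 5 CAU (His): third position 2-fold.
Codon 6 UCG (Ser): third position 4-fold.
Codon 7 UUC (Phe): third position 2-fold.
Four-fold degenerate third positions: 2.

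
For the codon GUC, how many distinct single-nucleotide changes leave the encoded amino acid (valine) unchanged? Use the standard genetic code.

Position 1: none → 0 synonymous.
Position 2: none → 0 synonymous.
Position 3: GUU, GUA, GUG → 3 synonymous.
Total: 0 + 0 + 3 = 3.

3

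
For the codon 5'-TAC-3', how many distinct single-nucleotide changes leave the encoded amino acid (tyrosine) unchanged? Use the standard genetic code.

1

Position 1: none → 0 synonymous.
Position 2: none → 0 synonymous.
Position 3: TAT → 1 synonymous.
Total: 0 + 0 + 1 = 1.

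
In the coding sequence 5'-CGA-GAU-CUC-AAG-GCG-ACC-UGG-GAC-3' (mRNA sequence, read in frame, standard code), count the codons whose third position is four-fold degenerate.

Codon 1 CGA (Arg): third position 4-fold.
Codon 2 GAU (Asp): third position 2-fold.
Codon 3 CUC (Leu): third position 4-fold.
Codon 4 AAG (Lys): third position 2-fold.
Codon 5 GCG (Ala): third position 4-fold.
Codon 6 ACC (Thr): third position 4-fold.
Codon 7 UGG (Trp): third position 1-fold.
Codon 8 GAC (Asp): third position 2-fold.
Four-fold degenerate third positions: 4.

4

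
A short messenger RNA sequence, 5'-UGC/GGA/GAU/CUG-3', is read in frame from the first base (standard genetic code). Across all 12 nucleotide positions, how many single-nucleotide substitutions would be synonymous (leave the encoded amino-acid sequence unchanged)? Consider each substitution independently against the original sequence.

Codon 1 (UGC, Cys): 1 synonymous substitution.
Codon 2 (GGA, Gly): 3 synonymous substitutions.
Codon 3 (GAU, Asp): 1 synonymous substitution.
Codon 4 (CUG, Leu): 4 synonymous substitutions.
Total: 1 + 3 + 1 + 4 = 9.

9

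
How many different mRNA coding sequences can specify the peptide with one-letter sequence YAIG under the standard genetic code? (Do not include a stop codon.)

Tyr: 2 codons.
Ala: 4 codons.
Ile: 3 codons.
Gly: 4 codons.
2 × 4 × 3 × 4 = 96.

96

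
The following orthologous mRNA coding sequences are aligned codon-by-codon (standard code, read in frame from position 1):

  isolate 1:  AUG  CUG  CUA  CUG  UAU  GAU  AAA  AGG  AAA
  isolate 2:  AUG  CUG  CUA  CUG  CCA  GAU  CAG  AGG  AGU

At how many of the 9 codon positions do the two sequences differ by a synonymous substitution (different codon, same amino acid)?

Codon 1: AUG Met / AUG Met — identical.
Codon 2: CUG Leu / CUG Leu — identical.
Codon 3: CUA Leu / CUA Leu — identical.
Codon 4: CUG Leu / CUG Leu — identical.
Codon 5: UAU Tyr / CCA Pro — nonsynonymous.
Codon 6: GAU Asp / GAU Asp — identical.
Codon 7: AAA Lys / CAG Gln — nonsynonymous.
Codon 8: AGG Arg / AGG Arg — identical.
Codon 9: AAA Lys / AGU Ser — nonsynonymous.
Synonymous differences: 0.

0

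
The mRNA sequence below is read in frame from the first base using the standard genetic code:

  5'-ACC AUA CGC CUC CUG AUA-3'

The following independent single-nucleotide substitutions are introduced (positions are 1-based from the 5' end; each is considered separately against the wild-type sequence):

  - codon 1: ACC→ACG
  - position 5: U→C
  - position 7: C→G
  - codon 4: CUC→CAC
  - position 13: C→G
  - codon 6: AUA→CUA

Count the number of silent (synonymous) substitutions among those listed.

Codon 1: ACC (Thr) → ACG (Thr) — synonymous.
Codon 2: AUA (Ile) → ACA (Thr) — missense.
Codon 3: CGC (Arg) → GGC (Gly) — missense.
Codon 4: CUC (Leu) → CAC (His) — missense.
Codon 5: CUG (Leu) → GUG (Val) — missense.
Codon 6: AUA (Ile) → CUA (Leu) — missense.
Synonymous: 1 of 6.

1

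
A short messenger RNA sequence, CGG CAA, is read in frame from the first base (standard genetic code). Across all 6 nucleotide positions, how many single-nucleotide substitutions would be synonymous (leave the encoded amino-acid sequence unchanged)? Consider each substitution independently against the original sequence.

Codon 1 (CGG, Arg): 4 synonymous substitutions.
Codon 2 (CAA, Gln): 1 synonymous substitution.
Total: 4 + 1 = 5.

5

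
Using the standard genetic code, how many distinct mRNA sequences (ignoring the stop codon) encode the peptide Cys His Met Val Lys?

Cys: 2 codons.
His: 2 codons.
Met: 1 codon.
Val: 4 codons.
Lys: 2 codons.
2 × 2 × 1 × 4 × 2 = 32.

32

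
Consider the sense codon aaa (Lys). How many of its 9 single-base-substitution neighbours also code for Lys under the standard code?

Position 1: none → 0 synonymous.
Position 2: none → 0 synonymous.
Position 3: AAG → 1 synonymous.
Total: 0 + 0 + 1 = 1.

1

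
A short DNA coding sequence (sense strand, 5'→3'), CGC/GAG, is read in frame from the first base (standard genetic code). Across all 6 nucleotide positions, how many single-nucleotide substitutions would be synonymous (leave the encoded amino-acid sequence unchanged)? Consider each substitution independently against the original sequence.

Codon 1 (CGC, Arg): 3 synonymous substitutions.
Codon 2 (GAG, Glu): 1 synonymous substitution.
Total: 3 + 1 = 4.

4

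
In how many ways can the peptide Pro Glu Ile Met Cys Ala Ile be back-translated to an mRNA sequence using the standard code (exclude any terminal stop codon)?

Pro: 4 codons.
Glu: 2 codons.
Ile: 3 codons.
Met: 1 codon.
Cys: 2 codons.
Ala: 4 codons.
Ile: 3 codons.
4 × 2 × 3 × 1 × 2 × 4 × 3 = 576.

576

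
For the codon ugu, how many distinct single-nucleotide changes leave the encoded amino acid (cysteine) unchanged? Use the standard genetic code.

Position 1: none → 0 synonymous.
Position 2: none → 0 synonymous.
Position 3: UGC → 1 synonymous.
Total: 0 + 0 + 1 = 1.

1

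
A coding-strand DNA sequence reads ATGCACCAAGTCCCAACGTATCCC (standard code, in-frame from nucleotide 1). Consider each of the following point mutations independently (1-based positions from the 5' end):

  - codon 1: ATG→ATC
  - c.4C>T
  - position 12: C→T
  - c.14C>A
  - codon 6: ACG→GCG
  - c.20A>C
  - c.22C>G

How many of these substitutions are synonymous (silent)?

1

Codon 1: ATG (Met) → ATC (Ile) — missense.
Codon 2: CAC (His) → TAC (Tyr) — missense.
Codon 4: GTC (Val) → GTT (Val) — synonymous.
Codon 5: CCA (Pro) → CAA (Gln) — missense.
Codon 6: ACG (Thr) → GCG (Ala) — missense.
Codon 7: TAT (Tyr) → TCT (Ser) — missense.
Codon 8: CCC (Pro) → GCC (Ala) — missense.
Synonymous: 1 of 7.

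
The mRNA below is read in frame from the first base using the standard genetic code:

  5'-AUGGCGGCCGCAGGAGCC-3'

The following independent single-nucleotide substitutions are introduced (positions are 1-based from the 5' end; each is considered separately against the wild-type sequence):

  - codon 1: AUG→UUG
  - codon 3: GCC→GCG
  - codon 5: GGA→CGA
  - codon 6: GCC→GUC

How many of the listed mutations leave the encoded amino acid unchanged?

1

Codon 1: AUG (Met) → UUG (Leu) — missense.
Codon 3: GCC (Ala) → GCG (Ala) — synonymous.
Codon 5: GGA (Gly) → CGA (Arg) — missense.
Codon 6: GCC (Ala) → GUC (Val) — missense.
Synonymous: 1 of 4.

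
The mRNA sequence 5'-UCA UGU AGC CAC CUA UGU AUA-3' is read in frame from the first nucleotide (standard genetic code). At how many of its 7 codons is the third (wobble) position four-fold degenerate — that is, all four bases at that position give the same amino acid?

Codon 1 UCA (Ser): third position 4-fold.
Codon 2 UGU (Cys): third position 2-fold.
Codon 3 AGC (Ser): third position 2-fold.
Codon 4 CAC (His): third position 2-fold.
Codon 5 CUA (Leu): third position 4-fold.
Codon 6 UGU (Cys): third position 2-fold.
Codon 7 AUA (Ile): third position 3-fold.
Four-fold degenerate third positions: 2.

2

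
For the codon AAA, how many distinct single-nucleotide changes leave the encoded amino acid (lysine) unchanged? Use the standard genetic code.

Position 1: none → 0 synonymous.
Position 2: none → 0 synonymous.
Position 3: AAG → 1 synonymous.
Total: 0 + 0 + 1 = 1.

1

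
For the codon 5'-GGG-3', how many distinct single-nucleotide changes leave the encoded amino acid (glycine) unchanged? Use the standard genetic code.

3

Position 1: none → 0 synonymous.
Position 2: none → 0 synonymous.
Position 3: GGU, GGC, GGA → 3 synonymous.
Total: 0 + 0 + 3 = 3.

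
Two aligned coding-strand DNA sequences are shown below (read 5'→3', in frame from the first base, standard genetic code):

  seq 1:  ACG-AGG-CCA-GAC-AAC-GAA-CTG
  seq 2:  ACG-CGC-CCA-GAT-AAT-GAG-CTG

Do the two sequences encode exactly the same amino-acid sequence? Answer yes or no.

Codon 1: ACG Thr / ACG Thr — identical.
Codon 2: AGG Arg / CGC Arg — synonymous.
Codon 3: CCA Pro / CCA Pro — identical.
Codon 4: GAC Asp / GAT Asp — synonymous.
Codon 5: AAC Asn / AAT Asn — synonymous.
Codon 6: GAA Glu / GAG Glu — synonymous.
Codon 7: CTG Leu / CTG Leu — identical.
Nonsynonymous differences: 0 → same protein.

yes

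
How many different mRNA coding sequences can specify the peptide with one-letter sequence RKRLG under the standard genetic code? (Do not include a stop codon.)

1728

Arg: 6 codons.
Lys: 2 codons.
Arg: 6 codons.
Leu: 6 codons.
Gly: 4 codons.
6 × 2 × 6 × 6 × 4 = 1728.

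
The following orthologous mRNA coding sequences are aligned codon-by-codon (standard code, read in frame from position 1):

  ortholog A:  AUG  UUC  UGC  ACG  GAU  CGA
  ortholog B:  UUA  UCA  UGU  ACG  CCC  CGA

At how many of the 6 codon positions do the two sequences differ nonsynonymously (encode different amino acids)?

3

Codon 1: AUG Met / UUA Leu — nonsynonymous.
Codon 2: UUC Phe / UCA Ser — nonsynonymous.
Codon 3: UGC Cys / UGU Cys — synonymous.
Codon 4: ACG Thr / ACG Thr — identical.
Codon 5: GAU Asp / CCC Pro — nonsynonymous.
Codon 6: CGA Arg / CGA Arg — identical.
Nonsynonymous differences: 3.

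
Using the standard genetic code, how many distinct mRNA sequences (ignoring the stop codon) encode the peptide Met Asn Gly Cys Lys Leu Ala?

Met: 1 codon.
Asn: 2 codons.
Gly: 4 codons.
Cys: 2 codons.
Lys: 2 codons.
Leu: 6 codons.
Ala: 4 codons.
1 × 2 × 4 × 2 × 2 × 6 × 4 = 768.

768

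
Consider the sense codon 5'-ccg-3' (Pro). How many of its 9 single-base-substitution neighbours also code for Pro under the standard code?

3

Position 1: none → 0 synonymous.
Position 2: none → 0 synonymous.
Position 3: CCU, CCC, CCA → 3 synonymous.
Total: 0 + 0 + 3 = 3.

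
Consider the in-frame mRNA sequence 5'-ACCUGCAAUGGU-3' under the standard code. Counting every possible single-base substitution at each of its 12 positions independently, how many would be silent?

8

Codon 1 (ACC, Thr): 3 synonymous substitutions.
Codon 2 (UGC, Cys): 1 synonymous substitution.
Codon 3 (AAU, Asn): 1 synonymous substitution.
Codon 4 (GGU, Gly): 3 synonymous substitutions.
Total: 3 + 1 + 1 + 3 = 8.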